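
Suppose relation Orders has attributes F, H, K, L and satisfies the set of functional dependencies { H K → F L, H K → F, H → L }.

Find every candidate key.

Attributes H, K never appear on any right-hand side, so every candidate key must contain {H, K}.
{H, K}⁺ = {F, H, K, L}, which is all of the schema, so {H, K} is the only candidate key.

{H, K}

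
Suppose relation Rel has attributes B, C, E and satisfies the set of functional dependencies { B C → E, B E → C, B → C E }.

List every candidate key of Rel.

Attribute B never appears on the right-hand side of any dependency, so B must belong to every candidate key.
{B}⁺ = {B, C, E}, which is all of the schema, so {B} is the only candidate key.

(B)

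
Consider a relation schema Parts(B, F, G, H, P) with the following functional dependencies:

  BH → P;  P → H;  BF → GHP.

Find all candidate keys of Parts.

(B, F)

Attributes B, F never appear on any right-hand side, so every candidate key must contain {B, F}.
{B, F}⁺ = {B, F, G, H, P}, which is all of the schema, so {B, F} is the only candidate key.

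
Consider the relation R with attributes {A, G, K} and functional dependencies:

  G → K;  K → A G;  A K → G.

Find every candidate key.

{G}⁺: G→K adds K; K→AG adds A → {A, G, K}.
{K}⁺: K→AG adds A, G → {A, G, K}.
Any other superkey contains one of these as a subset, so there are no further candidate keys.

{G}; {K}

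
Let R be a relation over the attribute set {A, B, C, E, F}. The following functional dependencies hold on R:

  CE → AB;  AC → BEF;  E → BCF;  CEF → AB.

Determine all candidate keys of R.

(E), (A, C)

{E}⁺: E→BCF adds B, C, F; CEF→AB adds A → {A, B, C, E, F}.
{A, C}⁺: AC→BEF adds B, E, F → {A, B, C, E, F}. Minimal: {C}⁺ = {C}; {A}⁺ = {A} — none reach the full schema.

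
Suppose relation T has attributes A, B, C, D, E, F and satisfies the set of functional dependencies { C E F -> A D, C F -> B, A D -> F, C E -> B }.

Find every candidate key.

Attributes C, E never appear on any right-hand side, so every candidate key must contain {C, E}.
{C, E}⁺ = {B, C, E}, which is not all of the schema, so we must add further attributes.
{C, E, F}⁺: CEF→AD adds A, D; CF→B adds B → {A, B, C, D, E, F}.
{A, C, D, E}⁺: AD→F adds F; CE→B adds B → {A, B, C, D, E, F}.
Any other superkey contains one of these as a subset, so there are no further candidate keys.

CEF, ACDE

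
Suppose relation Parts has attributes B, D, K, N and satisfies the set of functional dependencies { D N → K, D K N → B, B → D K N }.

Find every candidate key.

{B}⁺: B→DKN adds D, K, N → {B, D, K, N}.
{D, N}⁺: DN→K adds K; DKN→B adds B → {B, D, K, N}. Minimal: {N}⁺ = {N}; {D}⁺ = {D} — none reach the full schema.
Any other superkey contains one of these as a subset, so there are no further candidate keys.

B; DN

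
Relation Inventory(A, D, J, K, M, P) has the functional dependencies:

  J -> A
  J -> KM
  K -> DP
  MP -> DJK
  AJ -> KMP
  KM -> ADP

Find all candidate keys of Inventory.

{J}⁺: J→A adds A; J→KM adds K, M; K→DP adds D, P → {A, D, J, K, M, P}.
{K, M}⁺: K→DP adds D, P; MP→DJK adds J; KM→ADP adds A → {A, D, J, K, M, P}. Minimal: {M}⁺ = {M}; {K}⁺ = {D, K, P} — none reach the full schema.
{M, P}⁺: MP→DJK adds D, J, K; KM→ADP adds A → {A, D, J, K, M, P}. Minimal: {P}⁺ = {P}; {M}⁺ = {M} — none reach the full schema.

(J), (K, M), (M, P)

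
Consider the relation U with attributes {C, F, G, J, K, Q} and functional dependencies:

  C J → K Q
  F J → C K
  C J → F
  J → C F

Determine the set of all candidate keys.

Attributes G, J never appear on any right-hand side, so every candidate key must contain {G, J}.
{G, J}⁺ = {C, F, G, J, K, Q}, which is all of the schema, so {G, J} is the only candidate key.

GJ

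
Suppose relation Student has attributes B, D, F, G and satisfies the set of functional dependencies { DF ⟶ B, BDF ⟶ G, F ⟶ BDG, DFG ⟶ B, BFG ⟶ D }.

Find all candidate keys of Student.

{F}

Attribute F never appears on the right-hand side of any dependency, so F must belong to every candidate key.
{F}⁺ = {B, D, F, G}, which is all of the schema, so {F} is the only candidate key.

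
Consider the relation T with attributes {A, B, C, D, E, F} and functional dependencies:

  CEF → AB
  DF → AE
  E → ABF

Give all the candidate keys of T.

Attributes C, D never appear on any right-hand side, so every candidate key must contain {C, D}.
{C, D}⁺ = {C, D}, which is not all of the schema, so we must add further attributes.
{C, D, E}⁺: E→ABF adds A, B, F → {A, B, C, D, E, F}. Minimal: {D, E}⁺ = {A, B, D, E, F}; {C, E}⁺ = {A, B, C, E, F}; {C, D}⁺ = {C, D} — none reach the full schema.
{C, D, F}⁺: DF→AE adds A, E; E→ABF adds B → {A, B, C, D, E, F}. Minimal: {D, F}⁺ = {A, B, D, E, F}; {C, F}⁺ = {C, F}; {C, D}⁺ = {C, D} — none reach the full schema.
Any other superkey contains one of these as a subset, so there are no further candidate keys.

CDE; CDF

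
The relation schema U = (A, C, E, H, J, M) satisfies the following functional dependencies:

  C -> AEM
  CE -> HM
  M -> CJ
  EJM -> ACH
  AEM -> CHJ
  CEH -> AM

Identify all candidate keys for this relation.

{C}⁺: C→AEM adds A, E, M; CE→HM adds H; M→CJ adds J → {A, C, E, H, J, M}.
{M}⁺: M→CJ adds C, J; C→AEM adds A, E; CE→HM adds H → {A, C, E, H, J, M}.
Any other superkey contains one of these as a subset, so there are no further candidate keys.

{C}, {M}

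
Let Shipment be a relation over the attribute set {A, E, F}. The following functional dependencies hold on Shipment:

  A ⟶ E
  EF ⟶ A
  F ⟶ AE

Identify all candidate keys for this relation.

(F)

Attribute F never appears on the right-hand side of any dependency, so F must belong to every candidate key.
{F}⁺ = {A, E, F}, which is all of the schema, so {F} is the only candidate key.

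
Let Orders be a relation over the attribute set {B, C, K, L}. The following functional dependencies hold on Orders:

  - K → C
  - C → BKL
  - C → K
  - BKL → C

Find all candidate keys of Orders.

(C), (K)

{C}⁺: C→BKL adds B, K, L → {B, C, K, L}.
{K}⁺: K→C adds C; C→BKL adds B, L → {B, C, K, L}.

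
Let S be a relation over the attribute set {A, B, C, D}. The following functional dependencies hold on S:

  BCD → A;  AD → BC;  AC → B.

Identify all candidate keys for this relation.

{A, D}⁺: AD→BC adds B, C → {A, B, C, D}.
{B, C, D}⁺: BCD→A adds A → {A, B, C, D}.

{A, D}, {B, C, D}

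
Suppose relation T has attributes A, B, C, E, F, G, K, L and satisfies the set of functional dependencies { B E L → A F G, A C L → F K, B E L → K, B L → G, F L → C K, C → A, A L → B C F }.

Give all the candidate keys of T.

{A, E, L}; {B, E, L}; {C, E, L}; {E, F, L}

Attributes E, L never appear on any right-hand side, so every candidate key must contain {E, L}.
{E, L}⁺ = {E, L}, which is not all of the schema, so we must add further attributes.
{A, E, L}⁺: AL→BCF adds B, C, F; BEL→AFG adds G; ACL→FK adds K → {A, B, C, E, F, G, K, L}. Minimal: {E, L}⁺ = {E, L}; {A, L}⁺ = {A, B, C, F, G, K, L}; {A, E}⁺ = {A, E} — none reach the full schema.
{B, E, L}⁺: BEL→AFG adds A, F, G; BEL→K adds K; FL→CK adds C → {A, B, C, E, F, G, K, L}. Minimal: {E, L}⁺ = {E, L}; {B, L}⁺ = {B, G, L}; {B, E}⁺ = {B, E} — none reach the full schema.
{C, E, L}⁺: C→A adds A; AL→BCF adds B, F; BEL→AFG adds G; ACL→FK adds K → {A, B, C, E, F, G, K, L}. Minimal: {E, L}⁺ = {E, L}; {C, L}⁺ = {A, B, C, F, G, K, L}; {C, E}⁺ = {A, C, E} — none reach the full schema.
{E, F, L}⁺: FL→CK adds C, K; C→A adds A; AL→BCF adds B; BEL→AFG adds G → {A, B, C, E, F, G, K, L}. Minimal: {F, L}⁺ = {A, B, C, F, G, K, L}; {E, L}⁺ = {E, L}; {E, F}⁺ = {E, F} — none reach the full schema.
Any other superkey contains one of these as a subset, so there are no further candidate keys.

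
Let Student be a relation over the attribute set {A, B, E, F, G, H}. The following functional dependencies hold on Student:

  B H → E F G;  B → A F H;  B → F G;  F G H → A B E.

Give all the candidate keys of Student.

{B}⁺: B→AFH adds A, F, H; B→FG adds G; FGH→ABE adds E → {A, B, E, F, G, H}.
{F, G, H}⁺: FGH→ABE adds A, B, E → {A, B, E, F, G, H}. Minimal: {G, H}⁺ = {G, H}; {F, H}⁺ = {F, H}; {F, G}⁺ = {F, G} — none reach the full schema.

B; FGH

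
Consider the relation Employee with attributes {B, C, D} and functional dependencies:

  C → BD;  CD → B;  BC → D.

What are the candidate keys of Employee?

Attribute C never appears on the right-hand side of any dependency, so C must belong to every candidate key.
{C}⁺ = {B, C, D}, which is all of the schema, so {C} is the only candidate key.

{C}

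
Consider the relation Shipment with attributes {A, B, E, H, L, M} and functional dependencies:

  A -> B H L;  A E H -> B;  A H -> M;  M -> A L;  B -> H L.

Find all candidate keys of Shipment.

Attribute E never appears on the right-hand side of any dependency, so E must belong to every candidate key.
{E}⁺ = {E}, which is not all of the schema, so we must add further attributes.
{A, E}⁺: A→BHL adds B, H, L; AH→M adds M → {A, B, E, H, L, M}. Minimal: {E}⁺ = {E}; {A}⁺ = {A, B, H, L, M} — none reach the full schema.
{E, M}⁺: M→AL adds A, L; A→BHL adds B, H → {A, B, E, H, L, M}. Minimal: {M}⁺ = {A, B, H, L, M}; {E}⁺ = {E} — none reach the full schema.

(A, E); (E, M)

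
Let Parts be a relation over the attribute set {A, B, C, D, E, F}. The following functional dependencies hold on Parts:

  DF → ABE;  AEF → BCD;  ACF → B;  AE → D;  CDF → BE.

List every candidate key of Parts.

Attribute F never appears on the right-hand side of any dependency, so F must belong to every candidate key.
{F}⁺ = {F}, which is not all of the schema, so we must add further attributes.
{D, F}⁺: DF→ABE adds A, B, E; AEF→BCD adds C → {A, B, C, D, E, F}. Minimal: {F}⁺ = {F}; {D}⁺ = {D} — none reach the full schema.
{A, E, F}⁺: AEF→BCD adds B, C, D → {A, B, C, D, E, F}. Minimal: {E, F}⁺ = {E, F}; {A, F}⁺ = {A, F}; {A, E}⁺ = {A, D, E} — none reach the full schema.

{D, F}, {A, E, F}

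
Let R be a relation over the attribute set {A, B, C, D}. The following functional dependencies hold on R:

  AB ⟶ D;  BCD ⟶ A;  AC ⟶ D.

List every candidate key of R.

Attributes B, C never appear on any right-hand side, so every candidate key must contain {B, C}.
{B, C}⁺ = {B, C}, which is not all of the schema, so we must add further attributes.
{A, B, C}⁺: AB→D adds D → {A, B, C, D}. Minimal: {B, C}⁺ = {B, C}; {A, C}⁺ = {A, C, D}; {A, B}⁺ = {A, B, D} — none reach the full schema.
{B, C, D}⁺: BCD→A adds A → {A, B, C, D}. Minimal: {C, D}⁺ = {C, D}; {B, D}⁺ = {B, D}; {B, C}⁺ = {B, C} — none reach the full schema.

{A, B, C}, {B, C, D}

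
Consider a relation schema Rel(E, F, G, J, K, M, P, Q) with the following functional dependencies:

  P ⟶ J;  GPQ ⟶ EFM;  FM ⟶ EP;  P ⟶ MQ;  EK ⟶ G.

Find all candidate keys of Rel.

{E, K, P}; {F, K, M}; {F, K, P}; {G, K, P}

Attribute K never appears on the right-hand side of any dependency, so K must belong to every candidate key.
{K}⁺ = {K}, which is not all of the schema, so we must add further attributes.
{E, K, P}⁺: P→J adds J; P→MQ adds M, Q; EK→G adds G; GPQ→EFM adds F → {E, F, G, J, K, M, P, Q}. Minimal: {K, P}⁺ = {J, K, M, P, Q}; {E, P}⁺ = {E, J, M, P, Q}; {E, K}⁺ = {E, G, K} — none reach the full schema.
{F, K, M}⁺: FM→EP adds E, P; P→MQ adds Q; EK→G adds G; P→J adds J → {E, F, G, J, K, M, P, Q}. Minimal: {K, M}⁺ = {K, M}; {F, M}⁺ = {E, F, J, M, P, Q}; {F, K}⁺ = {F, K} — none reach the full schema.
{F, K, P}⁺: P→J adds J; P→MQ adds M, Q; FM→EP adds E; EK→G adds G → {E, F, G, J, K, M, P, Q}. Minimal: {K, P}⁺ = {J, K, M, P, Q}; {F, P}⁺ = {E, F, J, M, P, Q}; {F, K}⁺ = {F, K} — none reach the full schema.
{G, K, P}⁺: P→J adds J; P→MQ adds M, Q; GPQ→EFM adds E, F → {E, F, G, J, K, M, P, Q}. Minimal: {K, P}⁺ = {J, K, M, P, Q}; {G, P}⁺ = {E, F, G, J, M, P, Q}; {G, K}⁺ = {G, K} — none reach the full schema.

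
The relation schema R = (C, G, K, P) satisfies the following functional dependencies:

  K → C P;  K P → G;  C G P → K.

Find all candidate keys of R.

{K}; {C, G, P}

{K}⁺: K→CP adds C, P; KP→G adds G → {C, G, K, P}.
{C, G, P}⁺: CGP→K adds K → {C, G, K, P}. Minimal: {G, P}⁺ = {G, P}; {C, P}⁺ = {C, P}; {C, G}⁺ = {C, G} — none reach the full schema.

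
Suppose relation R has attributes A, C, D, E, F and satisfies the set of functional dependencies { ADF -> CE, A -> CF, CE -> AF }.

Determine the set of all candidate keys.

{A, D}; {C, D, E}

{A, D}⁺: A→CF adds C, F; ADF→CE adds E → {A, C, D, E, F}.
{C, D, E}⁺: CE→AF adds A, F → {A, C, D, E, F}.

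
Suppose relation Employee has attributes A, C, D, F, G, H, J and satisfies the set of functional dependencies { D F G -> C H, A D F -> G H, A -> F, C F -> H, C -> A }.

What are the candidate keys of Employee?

{A, D, J}⁺: A→F adds F; ADF→GH adds G, H; DFG→CH adds C → {A, C, D, F, G, H, J}.
{C, D, J}⁺: C→A adds A; A→F adds F; CF→H adds H; ADF→GH adds G → {A, C, D, F, G, H, J}.
{D, F, G, J}⁺: DFG→CH adds C, H; C→A adds A → {A, C, D, F, G, H, J}.

ADJ, CDJ, DFGJ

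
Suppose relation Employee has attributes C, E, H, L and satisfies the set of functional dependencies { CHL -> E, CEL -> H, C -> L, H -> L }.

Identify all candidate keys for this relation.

(C, E), (C, H)

Attribute C never appears on the right-hand side of any dependency, so C must belong to every candidate key.
{C}⁺ = {C, L}, which is not all of the schema, so we must add further attributes.
{C, E}⁺: C→L adds L; CEL→H adds H → {C, E, H, L}.
{C, H}⁺: C→L adds L; CHL→E adds E → {C, E, H, L}.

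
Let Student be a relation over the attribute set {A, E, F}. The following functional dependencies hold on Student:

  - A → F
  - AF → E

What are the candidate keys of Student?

Attribute A never appears on the right-hand side of any dependency, so A must belong to every candidate key.
{A}⁺ = {A, E, F}, which is all of the schema, so {A} is the only candidate key.

{A}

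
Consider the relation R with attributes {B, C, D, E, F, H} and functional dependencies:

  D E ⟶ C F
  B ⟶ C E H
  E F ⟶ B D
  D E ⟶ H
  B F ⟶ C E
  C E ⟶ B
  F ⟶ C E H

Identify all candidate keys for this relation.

{F}, {B, D}, {D, E}

{F}⁺: F→CEH adds C, E, H; EF→BD adds B, D → {B, C, D, E, F, H}.
{B, D}⁺: B→CEH adds C, E, H; DE→CF adds F → {B, C, D, E, F, H}. Minimal: {D}⁺ = {D}; {B}⁺ = {B, C, E, H} — none reach the full schema.
{D, E}⁺: DE→CF adds C, F; EF→BD adds B; DE→H adds H → {B, C, D, E, F, H}. Minimal: {E}⁺ = {E}; {D}⁺ = {D} — none reach the full schema.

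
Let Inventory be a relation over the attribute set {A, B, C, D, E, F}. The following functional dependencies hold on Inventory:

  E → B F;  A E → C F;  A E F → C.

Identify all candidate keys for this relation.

Attributes A, D, E never appear on any right-hand side, so every candidate key must contain {A, D, E}.
{A, D, E}⁺ = {A, B, C, D, E, F}, which is all of the schema, so {A, D, E} is the only candidate key.

(A, D, E)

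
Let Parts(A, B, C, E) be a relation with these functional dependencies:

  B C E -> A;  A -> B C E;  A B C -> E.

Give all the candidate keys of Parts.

{A}⁺: A→BCE adds B, C, E → {A, B, C, E}.
{B, C, E}⁺: BCE→A adds A → {A, B, C, E}. Minimal: {C, E}⁺ = {C, E}; {B, E}⁺ = {B, E}; {B, C}⁺ = {B, C} — none reach the full schema.

{A}; {B, C, E}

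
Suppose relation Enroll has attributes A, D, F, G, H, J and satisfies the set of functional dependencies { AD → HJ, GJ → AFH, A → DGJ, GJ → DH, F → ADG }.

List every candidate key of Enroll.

{A}; {F}; {G, J}

{A}⁺: A→DGJ adds D, G, J; GJ→DH adds H; GJ→AFH adds F → {A, D, F, G, H, J}.
{F}⁺: F→ADG adds A, D, G; AD→HJ adds H, J → {A, D, F, G, H, J}.
{G, J}⁺: GJ→AFH adds A, F, H; A→DGJ adds D → {A, D, F, G, H, J}. Minimal: {J}⁺ = {J}; {G}⁺ = {G} — none reach the full schema.
Any other superkey contains one of these as a subset, so there are no further candidate keys.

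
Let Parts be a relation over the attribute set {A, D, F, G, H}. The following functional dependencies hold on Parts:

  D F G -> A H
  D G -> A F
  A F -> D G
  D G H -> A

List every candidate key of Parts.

AF, DG

{A, F}⁺: AF→DG adds D, G; DFG→AH adds H → {A, D, F, G, H}. Minimal: {F}⁺ = {F}; {A}⁺ = {A} — none reach the full schema.
{D, G}⁺: DG→AF adds A, F; DFG→AH adds H → {A, D, F, G, H}. Minimal: {G}⁺ = {G}; {D}⁺ = {D} — none reach the full schema.
Any other superkey contains one of these as a subset, so there are no further candidate keys.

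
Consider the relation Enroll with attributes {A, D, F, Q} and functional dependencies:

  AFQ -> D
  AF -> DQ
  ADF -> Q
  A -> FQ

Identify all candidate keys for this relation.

Attribute A never appears on the right-hand side of any dependency, so A must belong to every candidate key.
{A}⁺ = {A, D, F, Q}, which is all of the schema, so {A} is the only candidate key.

{A}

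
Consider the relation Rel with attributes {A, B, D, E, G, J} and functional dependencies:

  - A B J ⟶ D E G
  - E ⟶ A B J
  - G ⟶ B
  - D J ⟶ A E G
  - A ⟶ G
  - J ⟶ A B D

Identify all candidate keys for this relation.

(E); (J)

{E}⁺: E→ABJ adds A, B, J; A→G adds G; J→ABD adds D → {A, B, D, E, G, J}.
{J}⁺: J→ABD adds A, B, D; ABJ→DEG adds E, G → {A, B, D, E, G, J}.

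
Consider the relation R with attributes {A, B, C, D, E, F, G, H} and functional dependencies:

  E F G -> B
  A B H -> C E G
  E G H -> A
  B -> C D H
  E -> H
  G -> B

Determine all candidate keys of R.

Attribute F never appears on the right-hand side of any dependency, so F must belong to every candidate key.
{F}⁺ = {F}, which is not all of the schema, so we must add further attributes.
{A, B, F}⁺: B→CDH adds C, D, H; ABH→CEG adds E, G → {A, B, C, D, E, F, G, H}. Minimal: {B, F}⁺ = {B, C, D, F, H}; {A, F}⁺ = {A, F}; {A, B}⁺ = {A, B, C, D, E, G, H} — none reach the full schema.
{A, F, G}⁺: G→B adds B; B→CDH adds C, D, H; ABH→CEG adds E → {A, B, C, D, E, F, G, H}. Minimal: {F, G}⁺ = {B, C, D, F, G, H}; {A, G}⁺ = {A, B, C, D, E, G, H}; {A, F}⁺ = {A, F} — none reach the full schema.
{E, F, G}⁺: EFG→B adds B; B→CDH adds C, D, H; EGH→A adds A → {A, B, C, D, E, F, G, H}. Minimal: {F, G}⁺ = {B, C, D, F, G, H}; {E, G}⁺ = {A, B, C, D, E, G, H}; {E, F}⁺ = {E, F, H} — none reach the full schema.

{A, B, F}; {A, F, G}; {E, F, G}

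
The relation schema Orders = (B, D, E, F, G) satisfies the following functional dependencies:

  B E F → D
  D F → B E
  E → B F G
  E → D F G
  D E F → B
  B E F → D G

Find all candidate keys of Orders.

{E}, {D, F}

{E}⁺: E→BFG adds B, F, G; E→DFG adds D → {B, D, E, F, G}.
{D, F}⁺: DF→BE adds B, E; E→BFG adds G → {B, D, E, F, G}. Minimal: {F}⁺ = {F}; {D}⁺ = {D} — none reach the full schema.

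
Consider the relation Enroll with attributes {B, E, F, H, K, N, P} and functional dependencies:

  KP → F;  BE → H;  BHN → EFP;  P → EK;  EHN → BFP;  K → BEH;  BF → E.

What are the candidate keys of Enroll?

{K, N}, {N, P}, {B, E, N}, {B, F, N}, {B, H, N}, {E, H, N}

Attribute N never appears on the right-hand side of any dependency, so N must belong to every candidate key.
{N}⁺ = {N}, which is not all of the schema, so we must add further attributes.
{K, N}⁺: K→BEH adds B, E, H; BHN→EFP adds F, P → {B, E, F, H, K, N, P}. Minimal: {N}⁺ = {N}; {K}⁺ = {B, E, H, K} — none reach the full schema.
{N, P}⁺: P→EK adds E, K; K→BEH adds B, H; KP→F adds F → {B, E, F, H, K, N, P}. Minimal: {P}⁺ = {B, E, F, H, K, P}; {N}⁺ = {N} — none reach the full schema.
{B, E, N}⁺: BE→H adds H; BHN→EFP adds F, P; P→EK adds K → {B, E, F, H, K, N, P}. Minimal: {E, N}⁺ = {E, N}; {B, N}⁺ = {B, N}; {B, E}⁺ = {B, E, H} — none reach the full schema.
{B, F, N}⁺: BF→E adds E; BE→H adds H; BHN→EFP adds P; P→EK adds K → {B, E, F, H, K, N, P}. Minimal: {F, N}⁺ = {F, N}; {B, N}⁺ = {B, N}; {B, F}⁺ = {B, E, F, H} — none reach the full schema.
{B, H, N}⁺: BHN→EFP adds E, F, P; P→EK adds K → {B, E, F, H, K, N, P}. Minimal: {H, N}⁺ = {H, N}; {B, N}⁺ = {B, N}; {B, H}⁺ = {B, H} — none reach the full schema.
{E, H, N}⁺: EHN→BFP adds B, F, P; P→EK adds K → {B, E, F, H, K, N, P}. Minimal: {H, N}⁺ = {H, N}; {E, N}⁺ = {E, N}; {E, H}⁺ = {E, H} — none reach the full schema.
Any other superkey contains one of these as a subset, so there are no further candidate keys.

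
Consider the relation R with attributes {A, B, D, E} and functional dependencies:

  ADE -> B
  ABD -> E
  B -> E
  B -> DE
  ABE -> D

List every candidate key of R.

Attribute A never appears on the right-hand side of any dependency, so A must belong to every candidate key.
{A}⁺ = {A}, which is not all of the schema, so we must add further attributes.
{A, B}⁺: B→E adds E; B→DE adds D → {A, B, D, E}.
{A, D, E}⁺: ADE→B adds B → {A, B, D, E}.
Any other superkey contains one of these as a subset, so there are no further candidate keys.

AB, ADE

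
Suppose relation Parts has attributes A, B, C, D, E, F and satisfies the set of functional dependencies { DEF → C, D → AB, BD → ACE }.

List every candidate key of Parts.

{D, F}

Attributes D, F never appear on any right-hand side, so every candidate key must contain {D, F}.
{D, F}⁺ = {A, B, C, D, E, F}, which is all of the schema, so {D, F} is the only candidate key.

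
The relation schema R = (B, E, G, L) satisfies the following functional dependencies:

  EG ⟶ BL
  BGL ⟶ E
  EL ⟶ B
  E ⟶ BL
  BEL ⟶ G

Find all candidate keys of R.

{E}⁺: E→BL adds B, L; BEL→G adds G → {B, E, G, L}.
{B, G, L}⁺: BGL→E adds E → {B, E, G, L}. Minimal: {G, L}⁺ = {G, L}; {B, L}⁺ = {B, L}; {B, G}⁺ = {B, G} — none reach the full schema.

(E), (B, G, L)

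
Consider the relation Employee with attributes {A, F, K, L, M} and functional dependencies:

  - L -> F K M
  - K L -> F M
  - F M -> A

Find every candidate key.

{L}

{L}⁺: L→FKM adds F, K, M; FM→A adds A → {A, F, K, L, M}.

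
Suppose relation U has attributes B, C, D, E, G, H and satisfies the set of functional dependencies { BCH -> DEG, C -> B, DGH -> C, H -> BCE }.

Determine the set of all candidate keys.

{H}

Attribute H never appears on the right-hand side of any dependency, so H must belong to every candidate key.
{H}⁺ = {B, C, D, E, G, H}, which is all of the schema, so {H} is the only candidate key.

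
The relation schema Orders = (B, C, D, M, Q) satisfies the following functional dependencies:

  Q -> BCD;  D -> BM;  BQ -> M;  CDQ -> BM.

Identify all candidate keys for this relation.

Attribute Q never appears on the right-hand side of any dependency, so Q must belong to every candidate key.
{Q}⁺ = {B, C, D, M, Q}, which is all of the schema, so {Q} is the only candidate key.

{Q}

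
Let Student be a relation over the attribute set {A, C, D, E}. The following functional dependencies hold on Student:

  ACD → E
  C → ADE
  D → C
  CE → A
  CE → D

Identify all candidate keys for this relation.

{C}⁺: C→ADE adds A, D, E → {A, C, D, E}.
{D}⁺: D→C adds C; C→ADE adds A, E → {A, C, D, E}.

(C), (D)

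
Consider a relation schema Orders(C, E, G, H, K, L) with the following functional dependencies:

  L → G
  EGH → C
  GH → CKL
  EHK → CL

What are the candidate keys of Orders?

(E, G, H), (E, H, K), (E, H, L)

Attributes E, H never appear on any right-hand side, so every candidate key must contain {E, H}.
{E, H}⁺ = {E, H}, which is not all of the schema, so we must add further attributes.
{E, G, H}⁺: EGH→C adds C; GH→CKL adds K, L → {C, E, G, H, K, L}. Minimal: {G, H}⁺ = {C, G, H, K, L}; {E, H}⁺ = {E, H}; {E, G}⁺ = {E, G} — none reach the full schema.
{E, H, K}⁺: EHK→CL adds C, L; L→G adds G → {C, E, G, H, K, L}. Minimal: {H, K}⁺ = {H, K}; {E, K}⁺ = {E, K}; {E, H}⁺ = {E, H} — none reach the full schema.
{E, H, L}⁺: L→G adds G; EGH→C adds C; GH→CKL adds K → {C, E, G, H, K, L}. Minimal: {H, L}⁺ = {C, G, H, K, L}; {E, L}⁺ = {E, G, L}; {E, H}⁺ = {E, H} — none reach the full schema.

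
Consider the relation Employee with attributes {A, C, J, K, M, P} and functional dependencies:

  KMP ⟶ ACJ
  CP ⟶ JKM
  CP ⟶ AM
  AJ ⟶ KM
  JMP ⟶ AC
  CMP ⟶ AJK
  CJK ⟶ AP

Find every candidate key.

{C, P}⁺: CP→JKM adds J, K, M; CP→AM adds A → {A, C, J, K, M, P}.
{A, C, J}⁺: AJ→KM adds K, M; CJK→AP adds P → {A, C, J, K, M, P}.
{A, J, P}⁺: AJ→KM adds K, M; JMP→AC adds C → {A, C, J, K, M, P}.
{C, J, K}⁺: CJK→AP adds A, P; CP→JKM adds M → {A, C, J, K, M, P}.
{J, M, P}⁺: JMP→AC adds A, C; CMP→AJK adds K → {A, C, J, K, M, P}.
{K, M, P}⁺: KMP→ACJ adds A, C, J → {A, C, J, K, M, P}.

CP, ACJ, AJP, CJK, JMP, KMP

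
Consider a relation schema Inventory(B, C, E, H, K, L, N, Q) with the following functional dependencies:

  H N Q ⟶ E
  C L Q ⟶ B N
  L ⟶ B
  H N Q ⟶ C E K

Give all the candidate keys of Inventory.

{C, H, L, Q}; {H, L, N, Q}

Attributes H, L, Q never appear on any right-hand side, so every candidate key must contain {H, L, Q}.
{H, L, Q}⁺ = {B, H, L, Q}, which is not all of the schema, so we must add further attributes.
{C, H, L, Q}⁺: CLQ→BN adds B, N; HNQ→CEK adds E, K → {B, C, E, H, K, L, N, Q}. Minimal: {H, L, Q}⁺ = {B, H, L, Q}; {C, L, Q}⁺ = {B, C, L, N, Q}; {C, H, Q}⁺ = {C, H, Q}; … — none reach the full schema.
{H, L, N, Q}⁺: HNQ→E adds E; L→B adds B; HNQ→CEK adds C, K → {B, C, E, H, K, L, N, Q}. Minimal: {L, N, Q}⁺ = {B, L, N, Q}; {H, N, Q}⁺ = {C, E, H, K, N, Q}; {H, L, Q}⁺ = {B, H, L, Q}; … — none reach the full schema.
Any other superkey contains one of these as a subset, so there are no further candidate keys.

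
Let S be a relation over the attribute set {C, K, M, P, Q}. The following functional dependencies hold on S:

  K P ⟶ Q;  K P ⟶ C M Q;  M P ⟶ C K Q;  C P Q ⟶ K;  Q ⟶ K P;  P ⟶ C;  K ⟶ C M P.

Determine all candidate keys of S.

{K}, {Q}, {M, P}

{K}⁺: K→CMP adds C, M, P; KP→Q adds Q → {C, K, M, P, Q}.
{Q}⁺: Q→KP adds K, P; P→C adds C; K→CMP adds M → {C, K, M, P, Q}.
{M, P}⁺: MP→CKQ adds C, K, Q → {C, K, M, P, Q}. Minimal: {P}⁺ = {C, P}; {M}⁺ = {M} — none reach the full schema.
Any other superkey contains one of these as a subset, so there are no further candidate keys.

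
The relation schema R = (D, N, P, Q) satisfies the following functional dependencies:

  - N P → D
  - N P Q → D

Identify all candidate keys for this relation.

{N, P, Q}

Attributes N, P, Q never appear on any right-hand side, so every candidate key must contain {N, P, Q}.
{N, P, Q}⁺ = {D, N, P, Q}, which is all of the schema, so {N, P, Q} is the only candidate key.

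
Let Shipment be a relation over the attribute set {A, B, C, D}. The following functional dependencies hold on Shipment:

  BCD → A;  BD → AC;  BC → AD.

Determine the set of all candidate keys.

{B, C}, {B, D}

{B, C}⁺: BC→AD adds A, D → {A, B, C, D}.
{B, D}⁺: BD→AC adds A, C → {A, B, C, D}.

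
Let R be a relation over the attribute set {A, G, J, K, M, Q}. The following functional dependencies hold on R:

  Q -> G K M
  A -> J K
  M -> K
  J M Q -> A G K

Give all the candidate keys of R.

(A, Q), (J, Q)

Attribute Q never appears on the right-hand side of any dependency, so Q must belong to every candidate key.
{Q}⁺ = {G, K, M, Q}, which is not all of the schema, so we must add further attributes.
{A, Q}⁺: Q→GKM adds G, K, M; A→JK adds J → {A, G, J, K, M, Q}. Minimal: {Q}⁺ = {G, K, M, Q}; {A}⁺ = {A, J, K} — none reach the full schema.
{J, Q}⁺: Q→GKM adds G, K, M; JMQ→AGK adds A → {A, G, J, K, M, Q}. Minimal: {Q}⁺ = {G, K, M, Q}; {J}⁺ = {J} — none reach the full schema.
Any other superkey contains one of these as a subset, so there are no further candidate keys.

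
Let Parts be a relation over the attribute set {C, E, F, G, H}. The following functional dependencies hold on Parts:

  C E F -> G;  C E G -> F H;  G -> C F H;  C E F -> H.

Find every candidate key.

{E, G}, {C, E, F}

Attribute E never appears on the right-hand side of any dependency, so E must belong to every candidate key.
{E}⁺ = {E}, which is not all of the schema, so we must add further attributes.
{E, G}⁺: G→CFH adds C, F, H → {C, E, F, G, H}. Minimal: {G}⁺ = {C, F, G, H}; {E}⁺ = {E} — none reach the full schema.
{C, E, F}⁺: CEF→G adds G; CEG→FH adds H → {C, E, F, G, H}. Minimal: {E, F}⁺ = {E, F}; {C, F}⁺ = {C, F}; {C, E}⁺ = {C, E} — none reach the full schema.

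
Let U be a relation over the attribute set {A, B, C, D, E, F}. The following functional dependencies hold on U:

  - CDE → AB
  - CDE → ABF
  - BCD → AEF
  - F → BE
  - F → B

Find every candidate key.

Attributes C, D never appear on any right-hand side, so every candidate key must contain {C, D}.
{C, D}⁺ = {C, D}, which is not all of the schema, so we must add further attributes.
{B, C, D}⁺: BCD→AEF adds A, E, F → {A, B, C, D, E, F}. Minimal: {C, D}⁺ = {C, D}; {B, D}⁺ = {B, D}; {B, C}⁺ = {B, C} — none reach the full schema.
{C, D, E}⁺: CDE→AB adds A, B; CDE→ABF adds F → {A, B, C, D, E, F}. Minimal: {D, E}⁺ = {D, E}; {C, E}⁺ = {C, E}; {C, D}⁺ = {C, D} — none reach the full schema.
{C, D, F}⁺: F→BE adds B, E; CDE→AB adds A → {A, B, C, D, E, F}. Minimal: {D, F}⁺ = {B, D, E, F}; {C, F}⁺ = {B, C, E, F}; {C, D}⁺ = {C, D} — none reach the full schema.
Any other superkey contains one of these as a subset, so there are no further candidate keys.

{B, C, D}, {C, D, E}, {C, D, F}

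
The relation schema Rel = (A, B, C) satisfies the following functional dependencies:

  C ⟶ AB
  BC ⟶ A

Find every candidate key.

(C)

Attribute C never appears on the right-hand side of any dependency, so C must belong to every candidate key.
{C}⁺ = {A, B, C}, which is all of the schema, so {C} is the only candidate key.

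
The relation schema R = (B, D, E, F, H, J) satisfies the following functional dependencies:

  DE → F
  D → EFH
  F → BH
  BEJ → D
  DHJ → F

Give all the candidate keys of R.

DJ; BEJ; EFJ

Attribute J never appears on the right-hand side of any dependency, so J must belong to every candidate key.
{J}⁺ = {J}, which is not all of the schema, so we must add further attributes.
{D, J}⁺: D→EFH adds E, F, H; F→BH adds B → {B, D, E, F, H, J}. Minimal: {J}⁺ = {J}; {D}⁺ = {B, D, E, F, H} — none reach the full schema.
{B, E, J}⁺: BEJ→D adds D; DE→F adds F; D→EFH adds H → {B, D, E, F, H, J}. Minimal: {E, J}⁺ = {E, J}; {B, J}⁺ = {B, J}; {B, E}⁺ = {B, E} — none reach the full schema.
{E, F, J}⁺: F→BH adds B, H; BEJ→D adds D → {B, D, E, F, H, J}. Minimal: {F, J}⁺ = {B, F, H, J}; {E, J}⁺ = {E, J}; {E, F}⁺ = {B, E, F, H} — none reach the full schema.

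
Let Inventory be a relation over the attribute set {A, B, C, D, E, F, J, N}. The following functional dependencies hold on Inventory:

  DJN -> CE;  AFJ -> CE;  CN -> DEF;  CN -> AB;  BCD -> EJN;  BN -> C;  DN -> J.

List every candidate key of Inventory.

BN; CN; DN; BCD; AFJN; ABDFJ

{B, N}⁺: BN→C adds C; CN→DEF adds D, E, F; CN→AB adds A; BCD→EJN adds J → {A, B, C, D, E, F, J, N}. Minimal: {N}⁺ = {N}; {B}⁺ = {B} — none reach the full schema.
{C, N}⁺: CN→DEF adds D, E, F; CN→AB adds A, B; BCD→EJN adds J → {A, B, C, D, E, F, J, N}. Minimal: {N}⁺ = {N}; {C}⁺ = {C} — none reach the full schema.
{D, N}⁺: DN→J adds J; DJN→CE adds C, E; CN→DEF adds F; CN→AB adds A, B → {A, B, C, D, E, F, J, N}. Minimal: {N}⁺ = {N}; {D}⁺ = {D} — none reach the full schema.
{B, C, D}⁺: BCD→EJN adds E, J, N; CN→DEF adds F; CN→AB adds A → {A, B, C, D, E, F, J, N}. Minimal: {C, D}⁺ = {C, D}; {B, D}⁺ = {B, D}; {B, C}⁺ = {B, C} — none reach the full schema.
{A, F, J, N}⁺: AFJ→CE adds C, E; CN→DEF adds D; CN→AB adds B → {A, B, C, D, E, F, J, N}. Minimal: {F, J, N}⁺ = {F, J, N}; {A, J, N}⁺ = {A, J, N}; {A, F, N}⁺ = {A, F, N}; … — none reach the full schema.
{A, B, D, F, J}⁺: AFJ→CE adds C, E; BCD→EJN adds N → {A, B, C, D, E, F, J, N}. Minimal: {B, D, F, J}⁺ = {B, D, F, J}; {A, D, F, J}⁺ = {A, C, D, E, F, J}; {A, B, F, J}⁺ = {A, B, C, E, F, J}; … — none reach the full schema.
Any other superkey contains one of these as a subset, so there are no further candidate keys.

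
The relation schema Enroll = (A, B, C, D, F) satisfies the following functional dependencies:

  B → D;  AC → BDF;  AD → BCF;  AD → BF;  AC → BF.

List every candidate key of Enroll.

Attribute A never appears on the right-hand side of any dependency, so A must belong to every candidate key.
{A}⁺ = {A}, which is not all of the schema, so we must add further attributes.
{A, B}⁺: B→D adds D; AD→BCF adds C, F → {A, B, C, D, F}. Minimal: {B}⁺ = {B, D}; {A}⁺ = {A} — none reach the full schema.
{A, C}⁺: AC→BDF adds B, D, F → {A, B, C, D, F}. Minimal: {C}⁺ = {C}; {A}⁺ = {A} — none reach the full schema.
{A, D}⁺: AD→BCF adds B, C, F → {A, B, C, D, F}. Minimal: {D}⁺ = {D}; {A}⁺ = {A} — none reach the full schema.

AB, AC, AD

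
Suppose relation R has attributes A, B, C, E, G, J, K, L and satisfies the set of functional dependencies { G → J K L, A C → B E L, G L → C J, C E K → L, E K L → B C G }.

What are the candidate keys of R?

{A, G}; {A, C, K}; {A, E, K, L}

Attribute A never appears on the right-hand side of any dependency, so A must belong to every candidate key.
{A}⁺ = {A}, which is not all of the schema, so we must add further attributes.
{A, G}⁺: G→JKL adds J, K, L; GL→CJ adds C; AC→BEL adds B, E → {A, B, C, E, G, J, K, L}.
{A, C, K}⁺: AC→BEL adds B, E, L; EKL→BCG adds G; G→JKL adds J → {A, B, C, E, G, J, K, L}.
{A, E, K, L}⁺: EKL→BCG adds B, C, G; G→JKL adds J → {A, B, C, E, G, J, K, L}.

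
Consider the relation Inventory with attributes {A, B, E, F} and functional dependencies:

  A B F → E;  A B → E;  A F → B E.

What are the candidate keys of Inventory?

Attributes A, F never appear on any right-hand side, so every candidate key must contain {A, F}.
{A, F}⁺ = {A, B, E, F}, which is all of the schema, so {A, F} is the only candidate key.

{A, F}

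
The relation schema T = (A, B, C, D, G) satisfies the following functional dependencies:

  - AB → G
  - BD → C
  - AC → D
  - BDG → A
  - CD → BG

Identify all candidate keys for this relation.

{A, C}⁺: AC→D adds D; CD→BG adds B, G → {A, B, C, D, G}. Minimal: {C}⁺ = {C}; {A}⁺ = {A} — none reach the full schema.
{B, D}⁺: BD→C adds C; CD→BG adds G; BDG→A adds A → {A, B, C, D, G}. Minimal: {D}⁺ = {D}; {B}⁺ = {B} — none reach the full schema.
{C, D}⁺: CD→BG adds B, G; BDG→A adds A → {A, B, C, D, G}. Minimal: {D}⁺ = {D}; {C}⁺ = {C} — none reach the full schema.
Any other superkey contains one of these as a subset, so there are no further candidate keys.

AC, BD, CD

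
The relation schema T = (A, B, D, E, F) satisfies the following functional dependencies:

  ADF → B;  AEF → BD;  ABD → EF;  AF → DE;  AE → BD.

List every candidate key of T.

Attribute A never appears on the right-hand side of any dependency, so A must belong to every candidate key.
{A}⁺ = {A}, which is not all of the schema, so we must add further attributes.
{A, E}⁺: AE→BD adds B, D; ABD→EF adds F → {A, B, D, E, F}.
{A, F}⁺: AF→DE adds D, E; AE→BD adds B → {A, B, D, E, F}.
{A, B, D}⁺: ABD→EF adds E, F → {A, B, D, E, F}.

{A, E}; {A, F}; {A, B, D}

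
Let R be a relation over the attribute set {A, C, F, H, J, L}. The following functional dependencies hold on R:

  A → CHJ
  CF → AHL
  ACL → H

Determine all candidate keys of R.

{A, F}; {C, F}

Attribute F never appears on the right-hand side of any dependency, so F must belong to every candidate key.
{F}⁺ = {F}, which is not all of the schema, so we must add further attributes.
{A, F}⁺: A→CHJ adds C, H, J; CF→AHL adds L → {A, C, F, H, J, L}.
{C, F}⁺: CF→AHL adds A, H, L; A→CHJ adds J → {A, C, F, H, J, L}.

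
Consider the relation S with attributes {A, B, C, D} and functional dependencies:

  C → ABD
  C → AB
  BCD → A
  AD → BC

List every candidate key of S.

{C}⁺: C→ABD adds A, B, D → {A, B, C, D}.
{A, D}⁺: AD→BC adds B, C → {A, B, C, D}.
Any other superkey contains one of these as a subset, so there are no further candidate keys.

{C}, {A, D}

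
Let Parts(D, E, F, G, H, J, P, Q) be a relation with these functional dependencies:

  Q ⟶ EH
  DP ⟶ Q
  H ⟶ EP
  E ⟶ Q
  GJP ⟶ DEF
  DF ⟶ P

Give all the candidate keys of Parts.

{E, G, J}; {G, H, J}; {G, J, P}; {G, J, Q}; {D, F, G, J}

Attributes G, J never appear on any right-hand side, so every candidate key must contain {G, J}.
{G, J}⁺ = {G, J}, which is not all of the schema, so we must add further attributes.
{E, G, J}⁺: E→Q adds Q; Q→EH adds H; H→EP adds P; GJP→DEF adds D, F → {D, E, F, G, H, J, P, Q}. Minimal: {G, J}⁺ = {G, J}; {E, J}⁺ = {E, H, J, P, Q}; {E, G}⁺ = {E, G, H, P, Q} — none reach the full schema.
{G, H, J}⁺: H→EP adds E, P; E→Q adds Q; GJP→DEF adds D, F → {D, E, F, G, H, J, P, Q}. Minimal: {H, J}⁺ = {E, H, J, P, Q}; {G, J}⁺ = {G, J}; {G, H}⁺ = {E, G, H, P, Q} — none reach the full schema.
{G, J, P}⁺: GJP→DEF adds D, E, F; DP→Q adds Q; Q→EH adds H → {D, E, F, G, H, J, P, Q}. Minimal: {J, P}⁺ = {J, P}; {G, P}⁺ = {G, P}; {G, J}⁺ = {G, J} — none reach the full schema.
{G, J, Q}⁺: Q→EH adds E, H; H→EP adds P; GJP→DEF adds D, F → {D, E, F, G, H, J, P, Q}. Minimal: {J, Q}⁺ = {E, H, J, P, Q}; {G, Q}⁺ = {E, G, H, P, Q}; {G, J}⁺ = {G, J} — none reach the full schema.
{D, F, G, J}⁺: DF→P adds P; DP→Q adds Q; GJP→DEF adds E; Q→EH adds H → {D, E, F, G, H, J, P, Q}. Minimal: {F, G, J}⁺ = {F, G, J}; {D, G, J}⁺ = {D, G, J}; {D, F, J}⁺ = {D, E, F, H, J, P, Q}; … — none reach the full schema.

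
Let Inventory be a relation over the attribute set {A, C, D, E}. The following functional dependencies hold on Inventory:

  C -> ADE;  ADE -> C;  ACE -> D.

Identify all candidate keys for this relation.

{C}⁺: C→ADE adds A, D, E → {A, C, D, E}.
{A, D, E}⁺: ADE→C adds C → {A, C, D, E}. Minimal: {D, E}⁺ = {D, E}; {A, E}⁺ = {A, E}; {A, D}⁺ = {A, D} — none reach the full schema.

C, ADE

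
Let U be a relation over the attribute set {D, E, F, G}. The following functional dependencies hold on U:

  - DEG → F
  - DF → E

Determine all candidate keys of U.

DEG, DFG

Attributes D, G never appear on any right-hand side, so every candidate key must contain {D, G}.
{D, G}⁺ = {D, G}, which is not all of the schema, so we must add further attributes.
{D, E, G}⁺: DEG→F adds F → {D, E, F, G}.
{D, F, G}⁺: DF→E adds E → {D, E, F, G}.
Any other superkey contains one of these as a subset, so there are no further candidate keys.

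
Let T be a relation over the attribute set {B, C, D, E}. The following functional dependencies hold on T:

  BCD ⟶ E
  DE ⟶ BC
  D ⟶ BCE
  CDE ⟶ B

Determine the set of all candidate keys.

Attribute D never appears on the right-hand side of any dependency, so D must belong to every candidate key.
{D}⁺ = {B, C, D, E}, which is all of the schema, so {D} is the only candidate key.

(D)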